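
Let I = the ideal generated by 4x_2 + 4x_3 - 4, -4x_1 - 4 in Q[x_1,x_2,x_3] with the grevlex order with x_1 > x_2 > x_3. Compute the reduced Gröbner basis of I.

f_1 = 4x_2 + 4x_3 - 4, LT = x_2.
f_2 = -4x_1 - 4, LT = x_1.

The S-polynomials (S(f_1,f_2)) all reduce to 0 modulo the current basis, so we have a Gröbner basis.

G = {x_1 + 1, x_2 + x_3 - 1}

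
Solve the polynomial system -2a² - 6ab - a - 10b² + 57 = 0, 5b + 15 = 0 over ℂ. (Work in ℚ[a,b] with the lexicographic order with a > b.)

Compute a lex Gröbner basis by Buchberger's algorithm.
f_1 = -2a² - 6ab - a - 10b² + 57, LT = a².
f_2 = 5b + 15, LT = b.

The S-polynomials (S(f_1,f_2)) all reduce to 0 modulo the current basis, so we have a Gröbner basis.
Inter-reduce: drop elements whose leading term is divisible by another's, tail-reduce, and make monic.
Reduced Gröbner basis: {a² - 17/2a + 33/2, b + 3}.

Since the basis is lex-ordered, b + 3 is univariate in b. Its roots are {-3}. Back-substituting each root into the other basis elements fixes the other coordinates.
  b = -3: the earlier basis element becomes a² - 17/2a + 33/2 = 0, giving a = 3, 11/2 — points (3, -3), (11/2, -3).
Each listed point satisfies every original equation (direct substitution).

{(3, -3), (11/2, -3)}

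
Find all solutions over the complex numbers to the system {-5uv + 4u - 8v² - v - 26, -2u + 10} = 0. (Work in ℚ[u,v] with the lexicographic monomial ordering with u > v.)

Compute a lex Gröbner basis by Buchberger's algorithm.
f_1 = -5uv + 4u - 8v² - v - 26, LT = uv.
f_2 = -2u + 10, LT = u.

S(f_1,f_2): lcm = uv. S = -⅘u + 8/5v² + 26/5v + 26/5.
  leading term u: subtract (⅖)·f_2 from -⅘u + 8/5v² + 26/5v + 26/5 → 8/5v² + 26/5v + 6/5
  leading term v²: no divisor's leading term divides it; move 8/5v² to the remainder.
  leading term v: no divisor's leading term divides it; move 26/5v to the remainder.
  leading term 1: no divisor's leading term divides it; move 6/5 to the remainder.
  remainder 8/5v² + 26/5v + 6/5 ≠ 0; add h_3 = 8/5v² + 26/5v + 6/5 to the basis.

The other S-polynomials (S(f_1,h_3), S(f_2,h_3)) all reduce to 0 modulo the current basis, so we have a Gröbner basis.
Inter-reduce: drop elements whose leading term is divisible by another's, tail-reduce, and make monic.
Reduced Gröbner basis: {u - 5, v² + 13/4v + ¾}.

Elimination: the polynomial v² + 13/4v + ¾ lies in the elimination ideal for v, so v ∈ {-3, -1/4}. For each such v, the remaining basis elements (now univariate) give the rest of the solution.
  v = -3: the earlier basis element becomes u - 5 = 0, giving u = 5 — point (5, -3).
  v = -1/4: the earlier basis element becomes u - 5 = 0, giving u = 5 — point (5, -1/4).
Each listed point satisfies every original equation (direct substitution).

{(5, -3), (5, -1/4)}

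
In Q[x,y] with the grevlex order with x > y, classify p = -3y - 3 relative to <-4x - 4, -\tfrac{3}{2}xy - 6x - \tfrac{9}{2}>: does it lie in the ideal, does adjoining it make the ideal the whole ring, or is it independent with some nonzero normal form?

-3y - 3 lies in I (it reduces to 0).

First compute the reduced Gröbner basis of I by Buchberger's algorithm.
f_1 = -4x - 4, LT = x.
f_2 = -\tfrac{3}{2}xy - 6x - \tfrac{9}{2}, LT = xy.

S(f_1,f_2): lcm = xy. S = -4x + y - 3.
  leading term x: subtract (1)·f_1 from -4x + y - 3 → y + 1
  leading term y: no divisor's leading term divides it; move y to the remainder.
  leading term 1: no divisor's leading term divides it; move 1 to the remainder.
  remainder y + 1 ≠ 0; add h_3 = y + 1 to the basis.

The other S-polynomials (S(f_1,h_3), S(f_2,h_3)) all reduce to 0 modulo the current basis, so we have a Gröbner basis.
Inter-reduce: drop elements whose leading term is divisible by another's, tail-reduce, and make monic.
Reduced Gröbner basis: {x + 1, y + 1}.
Label its elements g_1 = x + 1, g_2 = y + 1.

Reduce p = -3y - 3 modulo G:
  leading term y: subtract (-3)·g_2 from -3y - 3 → 0
  normal form = 0.
Since the normal form is 0, p ∈ I.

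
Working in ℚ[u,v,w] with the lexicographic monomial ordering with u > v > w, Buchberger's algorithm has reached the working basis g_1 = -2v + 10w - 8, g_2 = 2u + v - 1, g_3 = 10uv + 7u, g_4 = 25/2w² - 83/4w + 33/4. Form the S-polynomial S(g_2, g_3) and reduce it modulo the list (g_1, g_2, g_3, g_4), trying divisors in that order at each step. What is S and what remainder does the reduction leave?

S(g_2, g_3) = -7/10u + ½v² - ½v; remainder on division = 0.

lcm(LM(g_2), LM(g_3)) = uv.
S = (lcm/LT(g_2))·g_2 − (lcm/LT(g_3))·g_3 = -7/10u + ½v² - ½v.
Reduce S modulo (g_1, g_2, g_3, g_4) in that order:
  leading term u: subtract (-7/20)·g_2 from -7/10u + ½v² - ½v → ½v² - 3/20v - 7/20
  leading term v²: subtract (-¼v)·g_1 from ½v² - 3/20v - 7/20 → 5/2vw - 43/20v - 7/20
  leading term vw: subtract (-5/4w)·g_1 from 5/2vw - 43/20v - 7/20 → -43/20v + 25/2w² - 10w - 7/20
  leading term v: subtract (43/40)·g_1 from -43/20v + 25/2w² - 10w - 7/20 → 25/2w² - 83/4w + 33/4
  leading term w²: subtract (1)·g_4 from 25/2w² - 83/4w + 33/4 → 0
The remainder is 0, so this S-polynomial contributes no new basis element.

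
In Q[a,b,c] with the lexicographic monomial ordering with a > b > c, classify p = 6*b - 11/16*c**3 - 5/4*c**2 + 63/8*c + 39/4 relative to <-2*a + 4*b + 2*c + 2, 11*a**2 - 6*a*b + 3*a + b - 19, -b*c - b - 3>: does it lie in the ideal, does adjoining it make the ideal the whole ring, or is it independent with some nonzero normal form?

Adjoining 6*b - 11/16*c**3 - 5/4*c**2 + 63/8*c + 39/4 makes the ideal the whole ring: the system is inconsistent.

First compute the reduced Gröbner basis of I by Buchberger's algorithm.
f_1 = -2*a + 4*b + 2*c + 2, LT = a.
f_2 = 11*a**2 - 6*a*b + 3*a + b - 19, LT = a**2.
f_3 = -b*c - b - 3, LT = b*c.

S(f_1,f_2): lcm = a**2. S = -16/11*a*b - a*c - 14/11*a - 1/11*b + 19/11.
  leading term a*b: subtract (8/11*b)·f_1 from -16/11*a*b - a*c - 14/11*a - 1/11*b + 19/11 → -a*c - 14/11*a - 32/11*b**2 - 16/11*b*c - 17/11*b + 19/11
  leading term a*c: subtract (1/2*c)·f_1 from -a*c - 14/11*a - 32/11*b**2 - 16/11*b*c - 17/11*b + 19/11 → -14/11*a - 32/11*b**2 - 38/11*b*c - 17/11*b - c**2 - c + 19/11
  leading term a: subtract (7/11)·f_1 from -14/11*a - 32/11*b**2 - 38/11*b*c - 17/11*b - c**2 - c + 19/11 → -32/11*b**2 - 38/11*b*c - 45/11*b - c**2 - 25/11*c + 5/11
  leading term b**2: no divisor's leading term divides it; move -32/11*b**2 to the remainder.
  leading term b*c: subtract (38/11)·f_3 from -38/11*b*c - 45/11*b - c**2 - 25/11*c + 5/11 → -7/11*b - c**2 - 25/11*c + 119/11
  leading term b: no divisor's leading term divides it; move -7/11*b to the remainder.
  leading term c**2: no divisor's leading term divides it; move -c**2 to the remainder.
  leading term c: no divisor's leading term divides it; move -25/11*c to the remainder.
  leading term 1: no divisor's leading term divides it; move 119/11 to the remainder.
  remainder -32/11*b**2 - 7/11*b - c**2 - 25/11*c + 119/11 ≠ 0; add h_4 = -32/11*b**2 - 7/11*b - c**2 - 25/11*c + 119/11 to the basis.

S(f_3,h_4): lcm = b**2*c. S = b**2 - 7/32*b*c + 3*b - 11/32*c**3 - 25/32*c**2 + 119/32*c.
  leading term b**2: subtract (-11/32)·h_4 from b**2 - 7/32*b*c + 3*b - 11/32*c**3 - 25/32*c**2 + 119/32*c → -7/32*b*c + 89/32*b - 11/32*c**3 - 9/8*c**2 + 47/16*c + 119/32
  leading term b*c: subtract (7/32)·f_3 from -7/32*b*c + 89/32*b - 11/32*c**3 - 9/8*c**2 + 47/16*c + 119/32 → 3*b - 11/32*c**3 - 9/8*c**2 + 47/16*c + 35/8
  leading term b: no divisor's leading term divides it; move 3*b to the remainder.
  leading term c**3: no divisor's leading term divides it; move -11/32*c**3 to the remainder.
  leading term c**2: no divisor's leading term divides it; move -9/8*c**2 to the remainder.
  leading term c: no divisor's leading term divides it; move 47/16*c to the remainder.
  leading term 1: no divisor's leading term divides it; move 35/8 to the remainder.
  remainder 3*b - 11/32*c**3 - 9/8*c**2 + 47/16*c + 35/8 ≠ 0; add h_5 = 3*b - 11/32*c**3 - 9/8*c**2 + 47/16*c + 35/8 to the basis.

S(f_3,h_5): lcm = b*c. S = b + 11/96*c**4 + 3/8*c**3 - 47/48*c**2 - 35/24*c + 3.
  leading term b: subtract (1/3)·h_5 from b + 11/96*c**4 + 3/8*c**3 - 47/48*c**2 - 35/24*c + 3 → 11/96*c**4 + 47/96*c**3 - 29/48*c**2 - 39/16*c + 37/24
  leading term c**4: no divisor's leading term divides it; move 11/96*c**4 to the remainder.
  leading term c**3: no divisor's leading term divides it; move 47/96*c**3 to the remainder.
  leading term c**2: no divisor's leading term divides it; move -29/48*c**2 to the remainder.
  leading term c: no divisor's leading term divides it; move -39/16*c to the remainder.
  leading term 1: no divisor's leading term divides it; move 37/24 to the remainder.
  remainder 11/96*c**4 + 47/96*c**3 - 29/48*c**2 - 39/16*c + 37/24 ≠ 0; add h_6 = 11/96*c**4 + 47/96*c**3 - 29/48*c**2 - 39/16*c + 37/24 to the basis.

The other S-polynomials (S(f_1,f_3), S(f_2,f_3), S(f_1,h_4), S(f_2,h_4), S(f_1,h_5), S(f_2,h_5), S(h_4,h_5), S(f_1,h_6), S(f_2,h_6), S(f_3,h_6), S(h_4,h_6), S(h_5,h_6)) all reduce to 0 modulo the current basis, so we have a Gröbner basis.
Inter-reduce: drop elements whose leading term is divisible by another's, tail-reduce, and make monic.
Reduced Gröbner basis: {a - 11/48*c**3 - 3/4*c**2 + 23/24*c + 23/12, b - 11/96*c**3 - 3/8*c**2 + 47/48*c + 35/24, c**4 + 47/11*c**3 - 58/11*c**2 - 234/11*c + 148/11}.
Label its elements g_1 = a - 11/48*c**3 - 3/4*c**2 + 23/24*c + 23/12, g_2 = b - 11/96*c**3 - 3/8*c**2 + 47/48*c + 35/24, g_3 = c**4 + 47/11*c**3 - 58/11*c**2 - 234/11*c + 148/11.

Reduce p = 6*b - 11/16*c**3 - 5/4*c**2 + 63/8*c + 39/4 modulo G:
  leading term b: subtract (6)·g_2 from 6*b - 11/16*c**3 - 5/4*c**2 + 63/8*c + 39/4 → c**2 + 2*c + 1
  leading term c**2: no divisor's leading term divides it; move c**2 to the remainder.
  leading term c: no divisor's leading term divides it; move 2*c to the remainder.
  leading term 1: no divisor's leading term divides it; move 1 to the remainder.
  normal form = c**2 + 2*c + 1.
The normal form is nonzero, so p ∉ I. Since p minus its normal form lies in I, I + (p) = I + (r) where r = c**2 + 2*c + 1; decide whether this ideal is the whole ring.
Run Buchberger on G together with r (pairs among the g_i already reduce to 0 since G is a Gröbner basis):
g_1 = a - 11/48*c**3 - 3/4*c**2 + 23/24*c + 23/12, LT = a.
g_2 = b - 11/96*c**3 - 3/8*c**2 + 47/48*c + 35/24, LT = b.
g_3 = c**4 + 47/11*c**3 - 58/11*c**2 - 234/11*c + 148/11, LT = c**4.
r = c**2 + 2*c + 1, LT = c**2.

S(g_3,r): lcm = c**4. S = 25/11*c**3 - 69/11*c**2 - 234/11*c + 148/11.
  leading term c**3: subtract (25/11*c)·r from 25/11*c**3 - 69/11*c**2 - 234/11*c + 148/11 → -119/11*c**2 - 259/11*c + 148/11
  leading term c**2: subtract (-119/11)·r from -119/11*c**2 - 259/11*c + 148/11 → -21/11*c + 267/11
  leading term c: no divisor's leading term divides it; move -21/11*c to the remainder.
  leading term 1: no divisor's leading term divides it; move 267/11 to the remainder.
  remainder -21/11*c + 267/11 ≠ 0; add m_5 = -21/11*c + 267/11 to the basis.

S(g_3,m_5): lcm = c**4. S = 1308/77*c**3 - 58/11*c**2 - 234/11*c + 148/11.
  leading term c**3: subtract (1308/77*c)·r from 1308/77*c**3 - 58/11*c**2 - 234/11*c + 148/11 → -3022/77*c**2 - 2946/77*c + 148/11
  leading term c**2: subtract (-3022/77)·r from -3022/77*c**2 - 2946/77*c + 148/11 → 3098/77*c + 4058/77
  leading term c: subtract (-3098/147)·m_5 from 3098/77*c + 4058/77 → 27648/49
  leading term 1: no divisor's leading term divides it; move 27648/49 to the remainder.
  remainder 27648/49 ≠ 0; add m_6 = 27648/49 to the basis.

The other S-polynomials (S(g_1,g_2), S(g_1,g_3), S(g_1,r), S(g_2,g_3), S(g_2,r), S(g_1,m_5), S(g_2,m_5), S(r,m_5), S(g_1,m_6), S(g_2,m_6), S(g_3,m_6), S(r,m_6), S(m_5,m_6)) all reduce to 0 modulo the current basis, so we have a Gröbner basis.
Inter-reduce: drop elements whose leading term is divisible by another's, tail-reduce, and make monic.
Reduced Gröbner basis: {1}.
The reduced Gröbner basis of I + (p) is {1}: the ideal is the whole ring, so the enlarged system has no common solution — adjoining p is inconsistent.

Ideal membership is decidable via reduction modulo a Gröbner basis.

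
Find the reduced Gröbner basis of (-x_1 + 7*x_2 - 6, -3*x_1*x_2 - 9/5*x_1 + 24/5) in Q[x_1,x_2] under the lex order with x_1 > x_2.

G = {x_1 - 7*x_2 + 6, x_2**2 - 9/35*x_2 - 26/35}

f_1 = -x_1 + 7*x_2 - 6, LT = x_1.
f_2 = -3*x_1*x_2 - 9/5*x_1 + 24/5, LT = x_1*x_2.

S(f_1,f_2): lcm = x_1*x_2. S = -3/5*x_1 - 7*x_2**2 + 6*x_2 + 8/5.
  leading term x_1: subtract (3/5)·f_1 from -3/5*x_1 - 7*x_2**2 + 6*x_2 + 8/5 → -7*x_2**2 + 9/5*x_2 + 26/5
  leading term x_2**2: no divisor's leading term divides it; move -7*x_2**2 to the remainder.
  leading term x_2: no divisor's leading term divides it; move 9/5*x_2 to the remainder.
  leading term 1: no divisor's leading term divides it; move 26/5 to the remainder.
  remainder -7*x_2**2 + 9/5*x_2 + 26/5 ≠ 0; add g_3 = -7*x_2**2 + 9/5*x_2 + 26/5 to the basis.

S(f_1,g_3): leading monomials are coprime, so the S-polynomial reduces to 0 (Buchberger's first criterion).
S(f_2,g_3): lcm = x_1*x_2**2. S = 6/7*x_1*x_2 + 26/35*x_1 - 8/5*x_2.
  leading term x_1*x_2: subtract (-6/7*x_2)·f_1 from 6/7*x_1*x_2 + 26/35*x_1 - 8/5*x_2 → 26/35*x_1 + 6*x_2**2 - 236/35*x_2
  leading term x_1: subtract (-26/35)·f_1 from 26/35*x_1 + 6*x_2**2 - 236/35*x_2 → 6*x_2**2 - 54/35*x_2 - 156/35
  leading term x_2**2: subtract (-6/7)·g_3 from 6*x_2**2 - 54/35*x_2 - 156/35 → 0
  remainder 0.

Every S-polynomial of the final basis reduces to 0, so we have a Gröbner basis.
Inter-reduce: drop elements whose leading term is divisible by another's, tail-reduce, and make monic.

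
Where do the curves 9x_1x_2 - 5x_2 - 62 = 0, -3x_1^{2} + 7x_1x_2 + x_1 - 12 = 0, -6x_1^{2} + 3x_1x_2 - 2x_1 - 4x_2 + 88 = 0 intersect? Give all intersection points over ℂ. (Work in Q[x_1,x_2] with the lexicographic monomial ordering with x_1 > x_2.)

{(4, 2)}

Compute a lex Gröbner basis by Buchberger's algorithm.
f_1 = 9x_1x_2 - 5x_2 - 62, LT = x_1x_2.
f_2 = -3x_1^{2} + 7x_1x_2 + x_1 - 12, LT = x_1^{2}.
f_3 = -6x_1^{2} + 3x_1x_2 - 2x_1 - 4x_2 + 88, LT = x_1^{2}.

S(f_1,f_2): lcm = x_1^{2}x_2. S = \tfrac{7}{3}x_1x_2^{2} - \tfrac{2}{9}x_1x_2 - \tfrac{62}{9}x_1 - 4x_2.
  leading term x_1x_2^{2}: subtract (\tfrac{7}{27}x_2)·f_1 from \tfrac{7}{3}x_1x_2^{2} - \tfrac{2}{9}x_1x_2 - \tfrac{62}{9}x_1 - 4x_2 → -\tfrac{2}{9}x_1x_2 - \tfrac{62}{9}x_1 + \tfrac{35}{27}x_2^{2} + \tfrac{326}{27}x_2
  leading term x_1x_2: subtract (-\tfrac{2}{81})·f_1 from -\tfrac{2}{9}x_1x_2 - \tfrac{62}{9}x_1 + \tfrac{35}{27}x_2^{2} + \tfrac{326}{27}x_2 → -\tfrac{62}{9}x_1 + \tfrac{35}{27}x_2^{2} + \tfrac{968}{81}x_2 - \tfrac{124}{81}
  leading term x_1: no divisor's leading term divides it; move -\tfrac{62}{9}x_1 to the remainder.
  leading term x_2^{2}: no divisor's leading term divides it; move \tfrac{35}{27}x_2^{2} to the remainder.
  leading term x_2: no divisor's leading term divides it; move \tfrac{968}{81}x_2 to the remainder.
  leading term 1: no divisor's leading term divides it; move -\tfrac{124}{81} to the remainder.
  remainder -\tfrac{62}{9}x_1 + \tfrac{35}{27}x_2^{2} + \tfrac{968}{81}x_2 - \tfrac{124}{81} ≠ 0; add h_4 = -\tfrac{62}{9}x_1 + \tfrac{35}{27}x_2^{2} + \tfrac{968}{81}x_2 - \tfrac{124}{81} to the basis.

S(f_1,f_3): lcm = x_1^{2}x_2. S = \tfrac{1}{2}x_1x_2^{2} - \tfrac{8}{9}x_1x_2 - \tfrac{62}{9}x_1 - \tfrac{2}{3}x_2^{2} + \tfrac{44}{3}x_2.
  leading term x_1x_2^{2}: subtract (\tfrac{1}{18}x_2)·f_1 from \tfrac{1}{2}x_1x_2^{2} - \tfrac{8}{9}x_1x_2 - \tfrac{62}{9}x_1 - \tfrac{2}{3}x_2^{2} + \tfrac{44}{3}x_2 → -\tfrac{8}{9}x_1x_2 - \tfrac{62}{9}x_1 - \tfrac{7}{18}x_2^{2} + \tfrac{163}{9}x_2
  leading term x_1x_2: subtract (-\tfrac{8}{81})·f_1 from -\tfrac{8}{9}x_1x_2 - \tfrac{62}{9}x_1 - \tfrac{7}{18}x_2^{2} + \tfrac{163}{9}x_2 → -\tfrac{62}{9}x_1 - \tfrac{7}{18}x_2^{2} + \tfrac{1427}{81}x_2 - \tfrac{496}{81}
  leading term x_1: subtract (1)·h_4 from -\tfrac{62}{9}x_1 - \tfrac{7}{18}x_2^{2} + \tfrac{1427}{81}x_2 - \tfrac{496}{81} → -\tfrac{91}{54}x_2^{2} + \tfrac{17}{3}x_2 - \tfrac{124}{27}
  leading term x_2^{2}: no divisor's leading term divides it; move -\tfrac{91}{54}x_2^{2} to the remainder.
  leading term x_2: no divisor's leading term divides it; move \tfrac{17}{3}x_2 to the remainder.
  leading term 1: no divisor's leading term divides it; move -\tfrac{124}{27} to the remainder.
  remainder -\tfrac{91}{54}x_2^{2} + \tfrac{17}{3}x_2 - \tfrac{124}{27} ≠ 0; add h_5 = -\tfrac{91}{54}x_2^{2} + \tfrac{17}{3}x_2 - \tfrac{124}{27} to the basis.

S(f_2,f_3): lcm = x_1^{2}. S = -\tfrac{11}{6}x_1x_2 - \tfrac{2}{3}x_1 - \tfrac{2}{3}x_2 + \tfrac{56}{3}.
  leading term x_1x_2: subtract (-\tfrac{11}{54})·f_1 from -\tfrac{11}{6}x_1x_2 - \tfrac{2}{3}x_1 - \tfrac{2}{3}x_2 + \tfrac{56}{3} → -\tfrac{2}{3}x_1 - \tfrac{91}{54}x_2 + \tfrac{163}{27}
  leading term x_1: subtract (\tfrac{3}{31})·h_4 from -\tfrac{2}{3}x_1 - \tfrac{91}{54}x_2 + \tfrac{163}{27} → -\tfrac{35}{279}x_2^{2} - \tfrac{4757}{1674}x_2 + \tfrac{167}{27}
  leading term x_2^{2}: subtract (\tfrac{30}{403})·h_5 from -\tfrac{35}{279}x_2^{2} - \tfrac{4757}{1674}x_2 + \tfrac{167}{27} → -\tfrac{2291}{702}x_2 + \tfrac{2291}{351}
  leading term x_2: no divisor's leading term divides it; move -\tfrac{2291}{702}x_2 to the remainder.
  leading term 1: no divisor's leading term divides it; move \tfrac{2291}{351} to the remainder.
  remainder -\tfrac{2291}{702}x_2 + \tfrac{2291}{351} ≠ 0; add h_6 = -\tfrac{2291}{702}x_2 + \tfrac{2291}{351} to the basis.

The other S-polynomials (S(f_1,h_4), S(f_2,h_4), S(f_3,h_4), S(f_1,h_5), S(f_2,h_5), S(f_3,h_5), S(h_4,h_5), S(f_1,h_6), S(f_2,h_6), S(f_3,h_6), S(h_4,h_6), S(h_5,h_6)) all reduce to 0 modulo the current basis, so we have a Gröbner basis.
Inter-reduce: drop elements whose leading term is divisible by another's, tail-reduce, and make monic.
Reduced Gröbner basis: {x_1 - 4, x_2 - 2}.

Elimination: the polynomial x_2 - 2 lies in the elimination ideal for x_2, so x_2 ∈ {2}. For each such x_2, the remaining basis elements (now univariate) give the rest of the solution.
  x_2 = 2: the earlier basis element becomes x_1 - 4 = 0, giving x_1 = 4 — point (4, 2).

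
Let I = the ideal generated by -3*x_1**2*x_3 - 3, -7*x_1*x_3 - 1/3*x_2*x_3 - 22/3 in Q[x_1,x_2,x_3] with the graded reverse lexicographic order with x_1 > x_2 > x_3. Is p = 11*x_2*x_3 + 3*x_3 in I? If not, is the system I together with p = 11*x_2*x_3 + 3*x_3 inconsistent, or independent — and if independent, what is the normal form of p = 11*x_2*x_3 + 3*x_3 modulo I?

11*x_2*x_3 + 3*x_3 is independent of I; its normal form modulo I is 11*x_2*x_3 + 3*x_3.

First compute the reduced Gröbner basis of I by Buchberger's algorithm.
f_1 = -3*x_1**2*x_3 - 3, LT = x_1**2*x_3.
f_2 = -7*x_1*x_3 - 1/3*x_2*x_3 - 22/3, LT = x_1*x_3.

S(f_1,f_2): lcm = x_1**2*x_3. S = -1/21*x_1*x_2*x_3 - 22/21*x_1 + 1.
  leading term x_1*x_2*x_3: subtract (1/147*x_2)·f_2 from -1/21*x_1*x_2*x_3 - 22/21*x_1 + 1 → 1/441*x_2**2*x_3 - 22/21*x_1 + 22/441*x_2 + 1
  leading term x_2**2*x_3: no divisor's leading term divides it; move 1/441*x_2**2*x_3 to the remainder.
  leading term x_1: no divisor's leading term divides it; move -22/21*x_1 to the remainder.
  leading term x_2: no divisor's leading term divides it; move 22/441*x_2 to the remainder.
  leading term 1: no divisor's leading term divides it; move 1 to the remainder.
  remainder 1/441*x_2**2*x_3 - 22/21*x_1 + 22/441*x_2 + 1 ≠ 0; add h_3 = 1/441*x_2**2*x_3 - 22/21*x_1 + 22/441*x_2 + 1 to the basis.

S(f_1,h_3): lcm = x_1**2*x_2**2*x_3. S = 462*x_1**3 - 22*x_1**2*x_2 - 441*x_1**2 + x_2**2.
  leading term x_1**3: no divisor's leading term divides it; move 462*x_1**3 to the remainder.
  leading term x_1**2*x_2: no divisor's leading term divides it; move -22*x_1**2*x_2 to the remainder.
  leading term x_1**2: no divisor's leading term divides it; move -441*x_1**2 to the remainder.
  leading term x_2**2: no divisor's leading term divides it; move x_2**2 to the remainder.
  remainder 462*x_1**3 - 22*x_1**2*x_2 - 441*x_1**2 + x_2**2 ≠ 0; add h_4 = 462*x_1**3 - 22*x_1**2*x_2 - 441*x_1**2 + x_2**2 to the basis.

S(f_2,h_3): lcm = x_1*x_2**2*x_3. S = 1/21*x_2**3*x_3 + 462*x_1**2 - 22*x_1*x_2 + 22/21*x_2**2 - 441*x_1.
  leading term x_2**3*x_3: subtract (21*x_2)·h_3 from 1/21*x_2**3*x_3 + 462*x_1**2 - 22*x_1*x_2 + 22/21*x_2**2 - 441*x_1 → 462*x_1**2 - 441*x_1 - 21*x_2
  leading term x_1**2: no divisor's leading term divides it; move 462*x_1**2 to the remainder.
  leading term x_1: no divisor's leading term divides it; move -441*x_1 to the remainder.
  leading term x_2: no divisor's leading term divides it; move -21*x_2 to the remainder.
  remainder 462*x_1**2 - 441*x_1 - 21*x_2 ≠ 0; add h_5 = 462*x_1**2 - 441*x_1 - 21*x_2 to the basis.

The other S-polynomials (S(f_1,h_4), S(f_2,h_4), S(h_3,h_4), S(f_1,h_5), S(f_2,h_5), S(h_3,h_5), S(h_4,h_5)) all reduce to 0 modulo the current basis, so we have a Gröbner basis.
Inter-reduce: drop elements whose leading term is divisible by another's, tail-reduce, and make monic.
Reduced Gröbner basis: {x_2**2*x_3 - 462*x_1 + 22*x_2 + 441, x_1**2 - 21/22*x_1 - 1/22*x_2, x_1*x_3 + 1/21*x_2*x_3 + 22/21}.
Label its elements g_1 = x_2**2*x_3 - 462*x_1 + 22*x_2 + 441, g_2 = x_1**2 - 21/22*x_1 - 1/22*x_2, g_3 = x_1*x_3 + 1/21*x_2*x_3 + 22/21.

Reduce p = 11*x_2*x_3 + 3*x_3 modulo G:
  leading term x_2*x_3: no divisor's leading term divides it; move 11*x_2*x_3 to the remainder.
  leading term x_3: no divisor's leading term divides it; move 3*x_3 to the remainder.
  normal form = 11*x_2*x_3 + 3*x_3.
The normal form is nonzero, so p ∉ I. Since p minus its normal form lies in I, I + (p) = I + (r) where r = 11*x_2*x_3 + 3*x_3; decide whether this ideal is the whole ring.
Run Buchberger on G together with r (pairs among the g_i already reduce to 0 since G is a Gröbner basis):
g_1 = x_2**2*x_3 - 462*x_1 + 22*x_2 + 441, LT = x_2**2*x_3.
g_2 = x_1**2 - 21/22*x_1 - 1/22*x_2, LT = x_1**2.
g_3 = x_1*x_3 + 1/21*x_2*x_3 + 22/21, LT = x_1*x_3.
r = 11*x_2*x_3 + 3*x_3, LT = x_2*x_3.

S(g_1,r): lcm = x_2**2*x_3. S = -3/11*x_2*x_3 - 462*x_1 + 22*x_2 + 441.
  leading term x_2*x_3: subtract (-3/121)·r from -3/11*x_2*x_3 - 462*x_1 + 22*x_2 + 441 → -462*x_1 + 22*x_2 + 9/121*x_3 + 441
  leading term x_1: no divisor's leading term divides it; move -462*x_1 to the remainder.
  leading term x_2: no divisor's leading term divides it; move 22*x_2 to the remainder.
  leading term x_3: no divisor's leading term divides it; move 9/121*x_3 to the remainder.
  leading term 1: no divisor's leading term divides it; move 441 to the remainder.
  remainder -462*x_1 + 22*x_2 + 9/121*x_3 + 441 ≠ 0; add m_5 = -462*x_1 + 22*x_2 + 9/121*x_3 + 441 to the basis.

S(g_3,r): lcm = x_1*x_2*x_3. S = 1/21*x_2**2*x_3 - 3/11*x_1*x_3 + 22/21*x_2.
  leading term x_2**2*x_3: subtract (1/21)·g_1 from 1/21*x_2**2*x_3 - 3/11*x_1*x_3 + 22/21*x_2 → -3/11*x_1*x_3 + 22*x_1 - 21
  leading term x_1*x_3: subtract (-3/11)·g_3 from -3/11*x_1*x_3 + 22*x_1 - 21 → 1/77*x_2*x_3 + 22*x_1 - 145/7
  leading term x_2*x_3: subtract (1/847)·r from 1/77*x_2*x_3 + 22*x_1 - 145/7 → 22*x_1 - 3/847*x_3 - 145/7
  leading term x_1: subtract (-1/21)·m_5 from 22*x_1 - 3/847*x_3 - 145/7 → 22/21*x_2 + 2/7
  leading term x_2: no divisor's leading term divides it; move 22/21*x_2 to the remainder.
  leading term 1: no divisor's leading term divides it; move 2/7 to the remainder.
  remainder 22/21*x_2 + 2/7 ≠ 0; add m_6 = 22/21*x_2 + 2/7 to the basis.

S(g_3,m_5): lcm = x_1*x_3. S = 2/21*x_2*x_3 + 3/18634*x_3**2 + 21/22*x_3 + 22/21.
  leading term x_2*x_3: subtract (2/231)·r from 2/21*x_2*x_3 + 3/18634*x_3**2 + 21/22*x_3 + 22/21 → 3/18634*x_3**2 + 13/14*x_3 + 22/21
  leading term x_3**2: no divisor's leading term divides it; move 3/18634*x_3**2 to the remainder.
  leading term x_3: no divisor's leading term divides it; move 13/14*x_3 to the remainder.
  leading term 1: no divisor's leading term divides it; move 22/21 to the remainder.
  remainder 3/18634*x_3**2 + 13/14*x_3 + 22/21 ≠ 0; add m_7 = 3/18634*x_3**2 + 13/14*x_3 + 22/21 to the basis.

The other S-polynomials (S(g_1,g_2), S(g_1,g_3), S(g_2,g_3), S(g_2,r), S(g_1,m_5), S(g_2,m_5), S(r,m_5), S(g_1,m_6), S(g_2,m_6), S(g_3,m_6), S(r,m_6), S(m_5,m_6), S(g_1,m_7), S(g_2,m_7), S(g_3,m_7), S(r,m_7), S(m_5,m_7), S(m_6,m_7)) all reduce to 0 modulo the current basis, so we have a Gröbner basis.
Inter-reduce: drop elements whose leading term is divisible by another's, tail-reduce, and make monic.
Reduced Gröbner basis: {x_3**2 + 17303/3*x_3 + 58564/9, x_1 - 3/18634*x_3 - 145/154, x_2 + 3/11}.
The reduced Gröbner basis of I + (p) is {x_3**2 + 17303/3*x_3 + 58564/9, x_1 - 3/18634*x_3 - 145/154, x_2 + 3/11} ≠ {1}, a proper ideal, so the enlarged system stays consistent: p is independent of I, with normal form 11*x_2*x_3 + 3*x_3.

The remainder on division by a Gröbner basis is unique — it is the normal form.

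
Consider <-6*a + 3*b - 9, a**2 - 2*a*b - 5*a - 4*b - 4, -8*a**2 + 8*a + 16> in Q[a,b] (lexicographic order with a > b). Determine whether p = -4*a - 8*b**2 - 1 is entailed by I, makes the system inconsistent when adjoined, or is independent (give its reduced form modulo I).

First compute the reduced Gröbner basis of I by Buchberger's algorithm.
f_1 = -6*a + 3*b - 9, LT = a.
f_2 = a**2 - 2*a*b - 5*a - 4*b - 4, LT = a**2.
f_3 = -8*a**2 + 8*a + 16, LT = a**2.

S(f_1,f_2): lcm = a**2. S = 3/2*a*b + 13/2*a + 4*b + 4.
  leading term a*b: subtract (-1/4*b)·f_1 from 3/2*a*b + 13/2*a + 4*b + 4 → 13/2*a + 3/4*b**2 + 7/4*b + 4
  leading term a: subtract (-13/12)·f_1 from 13/2*a + 3/4*b**2 + 7/4*b + 4 → 3/4*b**2 + 5*b - 23/4
  leading term b**2: no divisor's leading term divides it; move 3/4*b**2 to the remainder.
  leading term b: no divisor's leading term divides it; move 5*b to the remainder.
  leading term 1: no divisor's leading term divides it; move -23/4 to the remainder.
  remainder 3/4*b**2 + 5*b - 23/4 ≠ 0; add h_4 = 3/4*b**2 + 5*b - 23/4 to the basis.

S(f_1,f_3): lcm = a**2. S = -1/2*a*b + 5/2*a + 2.
  leading term a*b: subtract (1/12*b)·f_1 from -1/2*a*b + 5/2*a + 2 → 5/2*a - 1/4*b**2 + 3/4*b + 2
  leading term a: subtract (-5/12)·f_1 from 5/2*a - 1/4*b**2 + 3/4*b + 2 → -1/4*b**2 + 2*b - 7/4
  leading term b**2: subtract (-1/3)·h_4 from -1/4*b**2 + 2*b - 7/4 → 11/3*b - 11/3
  leading term b: no divisor's leading term divides it; move 11/3*b to the remainder.
  leading term 1: no divisor's leading term divides it; move -11/3 to the remainder.
  remainder 11/3*b - 11/3 ≠ 0; add h_5 = 11/3*b - 11/3 to the basis.

S(f_2,f_3): lcm = a**2. S = -2*a*b - 4*a - 4*b - 2.
  leading term a*b: subtract (1/3*b)·f_1 from -2*a*b - 4*a - 4*b - 2 → -4*a - b**2 - b - 2
  leading term a: subtract (2/3)·f_1 from -4*a - b**2 - b - 2 → -b**2 - 3*b + 4
  leading term b**2: subtract (-4/3)·h_4 from -b**2 - 3*b + 4 → 11/3*b - 11/3
  leading term b: subtract (1)·h_5 from 11/3*b - 11/3 → 0
  remainder 0.

S(f_1,h_4): leading monomials are coprime, so the S-polynomial reduces to 0 (Buchberger's first criterion).
S(f_2,h_4): leading monomials are coprime, so the S-polynomial reduces to 0 (Buchberger's first criterion).
S(f_3,h_4): leading monomials are coprime, so the S-polynomial reduces to 0 (Buchberger's first criterion).
S(f_1,h_5): leading monomials are coprime, so the S-polynomial reduces to 0 (Buchberger's first criterion).
S(f_2,h_5): leading monomials are coprime, so the S-polynomial reduces to 0 (Buchberger's first criterion).
S(f_3,h_5): leading monomials are coprime, so the S-polynomial reduces to 0 (Buchberger's first criterion).
S(h_4,h_5): lcm = b**2. S = 23/3*b - 23/3.
  leading term b: subtract (23/11)·h_5 from 23/3*b - 23/3 → 0
  remainder 0.

Every S-polynomial of the final basis reduces to 0, so we have a Gröbner basis.
Inter-reduce: drop elements whose leading term is divisible by another's, tail-reduce, and make monic.
Reduced Gröbner basis: {a + 1, b - 1}.
Label its elements g_1 = a + 1, g_2 = b - 1.

Reduce p = -4*a - 8*b**2 - 1 modulo G:
  leading term a: subtract (-4)·g_1 from -4*a - 8*b**2 - 1 → -8*b**2 + 3
  leading term b**2: subtract (-8*b)·g_2 from -8*b**2 + 3 → -8*b + 3
  leading term b: subtract (-8)·g_2 from -8*b + 3 → -5
  leading term 1: no divisor's leading term divides it; move -5 to the remainder.
  normal form = -5.
The normal form is nonzero, so p ∉ I. Since p minus its normal form lies in I, I + (p) = I + (r) where r = -5; decide whether this ideal is the whole ring.
Here r = -5 is a nonzero constant, hence a unit: 1 ∈ I + (p), the Gröbner basis of I + (p) is {1}, and the enlarged system has no common solution — adjoining p is inconsistent.

Ideal membership is decidable via reduction modulo a Gröbner basis.

Adjoining -4*a - 8*b**2 - 1 makes the ideal the whole ring: the system is inconsistent.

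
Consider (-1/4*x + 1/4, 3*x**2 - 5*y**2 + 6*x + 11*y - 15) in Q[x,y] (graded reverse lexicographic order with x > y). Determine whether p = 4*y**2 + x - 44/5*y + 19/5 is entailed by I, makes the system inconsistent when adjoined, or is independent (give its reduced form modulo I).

4*y**2 + x - 44/5*y + 19/5 lies in I (it reduces to 0).

First compute the reduced Gröbner basis of I by Buchberger's algorithm.
f_1 = -1/4*x + 1/4, LT = x.
f_2 = 3*x**2 - 5*y**2 + 6*x + 11*y - 15, LT = x**2.

S(f_1,f_2): lcm = x**2. S = 5/3*y**2 - 3*x - 11/3*y + 5.
  leading term y**2: no divisor's leading term divides it; move 5/3*y**2 to the remainder.
  leading term x: subtract (12)·f_1 from -3*x - 11/3*y + 5 → -11/3*y + 2
  leading term y: no divisor's leading term divides it; move -11/3*y to the remainder.
  leading term 1: no divisor's leading term divides it; move 2 to the remainder.
  remainder 5/3*y**2 - 11/3*y + 2 ≠ 0; add h_3 = 5/3*y**2 - 11/3*y + 2 to the basis.

The other S-polynomials (S(f_1,h_3), S(f_2,h_3)) all reduce to 0 modulo the current basis, so we have a Gröbner basis.
Inter-reduce: drop elements whose leading term is divisible by another's, tail-reduce, and make monic.
Reduced Gröbner basis: {y**2 - 11/5*y + 6/5, x - 1}.
Label its elements g_1 = y**2 - 11/5*y + 6/5, g_2 = x - 1.

Reduce p = 4*y**2 + x - 44/5*y + 19/5 modulo G:
  leading term y**2: subtract (4)·g_1 from 4*y**2 + x - 44/5*y + 19/5 → x - 1
  leading term x: subtract (1)·g_2 from x - 1 → 0
  normal form = 0.
Since the normal form is 0, p ∈ I.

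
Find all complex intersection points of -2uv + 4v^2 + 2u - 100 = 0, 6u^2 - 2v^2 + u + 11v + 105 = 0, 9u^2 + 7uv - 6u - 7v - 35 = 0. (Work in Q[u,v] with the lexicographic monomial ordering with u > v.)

{(0, -5)}

Compute a lex Gröbner basis by Buchberger's algorithm.
f_1 = -2uv + 2u + 4v^2 - 100, LT = uv.
f_2 = 6u^2 + u - 2v^2 + 11v + 105, LT = u^2.
f_3 = 9u^2 + 7uv - 6u - 7v - 35, LT = u^2.

S(f_1,f_2): lcm = u^2v. S = -u^2 - 2uv^2 - 1/6uv + 50u + 1/3v^3 - 11/6v^2 - 35/2v.
  reduce S modulo (f_1, f_2, f_3):
  remainder 48u - 11/3v^3 - 13/2v^2 + 253/3v + 755/6 ≠ 0; add h_4 = 48u - 11/3v^3 - 13/2v^2 + 253/3v + 755/6 to the basis.

S(f_1,f_3): lcm = u^2v. S = -u^2 - 25/9uv^2 + 2/3uv + 50u + 7/9v^2 + 35/9v.
  reduce S modulo (f_1, f_2, f_3, h_4):
  remainder -4885/2592v^3 + 4717/1728v^2 + 155987/2592v - 15155/5184 ≠ 0; add h_5 = -4885/2592v^3 + 4717/1728v^2 + 155987/2592v - 15155/5184 to the basis.

S(f_2,f_3): lcm = u^2. S = -7/9uv + 5/6u - 1/3v^2 + 47/18v + 385/18.
  reduce S modulo (f_1, f_2, f_3, h_4, h_5):
  remainder -82444/43965v^2 + 116464/43965v + 176228/2931 ≠ 0; add h_6 = -82444/43965v^2 + 116464/43965v + 176228/2931 to the basis.

S(f_1,h_4): lcm = uv. S = -u + 11/144v^4 + 13/96v^3 - 541/144v^2 - 755/288v + 50.
  reduce S modulo (f_1, f_2, f_3, h_4, h_5, h_6):
  remainder 274791616/100684735v + 274791616/20136947 ≠ 0; add h_7 = 274791616/100684735v + 274791616/20136947 to the basis.

The other S-polynomials (S(f_2,h_4), S(f_3,h_4), S(f_1,h_5), S(f_2,h_5), S(f_3,h_5), S(h_4,h_5), S(f_1,h_6), S(f_2,h_6), S(f_3,h_6), S(h_4,h_6), S(h_5,h_6), S(f_1,h_7), S(f_2,h_7), S(f_3,h_7), S(h_4,h_7), S(h_5,h_7), S(h_6,h_7)) all reduce to 0 modulo the current basis, so we have a Gröbner basis.
Inter-reduce: drop elements whose leading term is divisible by another's, tail-reduce, and make monic.
Reduced Gröbner basis: {u, v + 5}.

Elimination: the polynomial v + 5 lies in the elimination ideal for v, so v ∈ {-5}. For each such v, the remaining basis elements (now univariate) give the rest of the solution.
  v = -5: the earlier basis element becomes u = 0, giving u = 0 — point (0, -5).
A lex Gröbner basis triangularizes the system, enabling back-substitution.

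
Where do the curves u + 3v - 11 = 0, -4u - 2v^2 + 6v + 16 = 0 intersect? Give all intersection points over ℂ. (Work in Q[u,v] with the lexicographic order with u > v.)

{(5, 2), (-10, 7)}

Compute a lex Gröbner basis by Buchberger's algorithm.
f_1 = u + 3v - 11, LT = u.
f_2 = -4u - 2v^2 + 6v + 16, LT = u.

S(f_1,f_2): lcm = u. S = -1/2v^2 + 9/2v - 7.
  leading term v^2: no divisor's leading term divides it; move -1/2v^2 to the remainder.
  leading term v: no divisor's leading term divides it; move 9/2v to the remainder.
  leading term 1: no divisor's leading term divides it; move -7 to the remainder.
  remainder -1/2v^2 + 9/2v - 7 ≠ 0; add h_3 = -1/2v^2 + 9/2v - 7 to the basis.

The other S-polynomials (S(f_1,h_3), S(f_2,h_3)) all reduce to 0 modulo the current basis, so we have a Gröbner basis.
Inter-reduce: drop elements whose leading term is divisible by another's, tail-reduce, and make monic.
Reduced Gröbner basis: {u + 3v - 11, v^2 - 9v + 14}.

From the last basis element, v^2 - 9v + 14 = 0, so v takes values in {2, 7}. Each choice, substituted upward through the basis, yields the corresponding point(s) of the solution set.
  v = 2: the earlier basis element becomes u - 5 = 0, giving u = 5 — point (5, 2).
  v = 7: the earlier basis element becomes u + 10 = 0, giving u = -10 — point (-10, 7).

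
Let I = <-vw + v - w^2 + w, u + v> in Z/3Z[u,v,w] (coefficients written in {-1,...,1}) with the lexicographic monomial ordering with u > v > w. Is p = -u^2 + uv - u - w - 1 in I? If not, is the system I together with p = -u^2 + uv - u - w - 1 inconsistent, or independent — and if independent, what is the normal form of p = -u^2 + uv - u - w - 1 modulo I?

-u^2 + uv - u - w - 1 is independent of I; its normal form modulo I is v^2 + v - w - 1.

First compute the reduced Gröbner basis of I by Buchberger's algorithm.
f_1 = -vw + v - w^2 + w, LT = vw.
f_2 = u + v, LT = u.

The S-polynomials (S(f_1,f_2)) all reduce to 0 modulo the current basis, so we have a Gröbner basis.
Inter-reduce: drop elements whose leading term is divisible by another's, tail-reduce, and make monic.
Reduced Gröbner basis: {u + v, vw - v + w^2 - w}.
Label its elements g_1 = u + v, g_2 = vw - v + w^2 - w.

Reduce p = -u^2 + uv - u - w - 1 modulo G:
  leading term u^2: subtract (-u)·g_1 from -u^2 + uv - u - w - 1 → -uv - u - w - 1
  leading term uv: subtract (-v)·g_1 from -uv - u - w - 1 → -u + v^2 - w - 1
  leading term u: subtract (-1)·g_1 from -u + v^2 - w - 1 → v^2 + v - w - 1
  leading term v^2: no divisor's leading term divides it; move v^2 to the remainder.
  leading term v: no divisor's leading term divides it; move v to the remainder.
  leading term w: no divisor's leading term divides it; move -w to the remainder.
  leading term 1: no divisor's leading term divides it; move -1 to the remainder.
  normal form = v^2 + v - w - 1.
The normal form is nonzero, so p ∉ I. Since p minus its normal form lies in I, I + (p) = I + (r) where r = v^2 + v - w - 1; decide whether this ideal is the whole ring.
Run Buchberger on G together with r (pairs among the g_i already reduce to 0 since G is a Gröbner basis):
g_1 = u + v, LT = u.
g_2 = vw - v + w^2 - w, LT = vw.
r = v^2 + v - w - 1, LT = v^2.

S(g_2,r): lcm = v^2w. S = -v^2 + vw^2 + vw + w^2 + w.
  reduce S modulo (g_1, g_2, r):
  remainder -w^3 - w - 1 ≠ 0; add m_4 = -w^3 - w - 1 to the basis.

The other S-polynomials (S(g_1,g_2), S(g_1,r), S(g_1,m_4), S(g_2,m_4), S(r,m_4)) all reduce to 0 modulo the current basis, so we have a Gröbner basis.
Inter-reduce: drop elements whose leading term is divisible by another's, tail-reduce, and make monic.
Reduced Gröbner basis: {u + v, v^2 + v - w - 1, vw - v + w^2 - w, w^3 + w + 1}.
The reduced Gröbner basis of I + (p) is {u + v, v^2 + v - w - 1, vw - v + w^2 - w, w^3 + w + 1} ≠ {1}, a proper ideal, so the enlarged system stays consistent: p is independent of I, with normal form v^2 + v - w - 1.

Ideal membership is decidable via reduction modulo a Gröbner basis.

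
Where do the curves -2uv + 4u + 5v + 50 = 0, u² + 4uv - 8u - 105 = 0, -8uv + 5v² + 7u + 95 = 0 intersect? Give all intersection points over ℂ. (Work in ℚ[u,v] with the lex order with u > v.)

{(-5, -2)}

Compute a lex Gröbner basis by Buchberger's algorithm.
f_1 = -2uv + 4u + 5v + 50, LT = uv.
f_2 = u² + 4uv - 8u - 105, LT = u².
f_3 = -8uv + 7u + 5v² + 95, LT = uv.

S(f_1,f_2): lcm = u²v. S = -2u² - 4uv² + 11/2uv - 25u + 105v.
  leading term u²: subtract (-2)·f_2 from -2u² - 4uv² + 11/2uv - 25u + 105v → -4uv² + 27/2uv - 41u + 105v - 210
  leading term uv²: subtract (2v)·f_1 from -4uv² + 27/2uv - 41u + 105v - 210 → 11/2uv - 41u - 10v² + 5v - 210
  leading term uv: subtract (-11/4)·f_1 from 11/2uv - 41u - 10v² + 5v - 210 → -30u - 10v² + 75/4v - 145/2
  leading term u: no divisor's leading term divides it; move -30u to the remainder.
  leading term v²: no divisor's leading term divides it; move -10v² to the remainder.
  leading term v: no divisor's leading term divides it; move 75/4v to the remainder.
  leading term 1: no divisor's leading term divides it; move -145/2 to the remainder.
  remainder -30u - 10v² + 75/4v - 145/2 ≠ 0; add h_4 = -30u - 10v² + 75/4v - 145/2 to the basis.

S(f_1,f_3): lcm = uv. S = -9/8u + ⅝v² - 5/2v - 105/8.
  leading term u: subtract (3/80)·h_4 from -9/8u + ⅝v² - 5/2v - 105/8 → v² - 205/64v - 333/32
  leading term v²: no divisor's leading term divides it; move v² to the remainder.
  leading term v: no divisor's leading term divides it; move -205/64v to the remainder.
  leading term 1: no divisor's leading term divides it; move -333/32 to the remainder.
  remainder v² - 205/64v - 333/32 ≠ 0; add h_5 = v² - 205/64v - 333/32 to the basis.

S(f_2,f_3): lcm = u²v. S = ⅞u² + 37/8uv² - 8uv + 95/8u - 105v.
  leading term u²: subtract (⅞)·f_2 from ⅞u² + 37/8uv² - 8uv + 95/8u - 105v → 37/8uv² - 23/2uv + 151/8u - 105v + 735/8
  leading term uv²: subtract (-37/16v)·f_1 from 37/8uv² - 23/2uv + 151/8u - 105v + 735/8 → -9/4uv + 151/8u + 185/16v² + 85/8v + 735/8
  leading term uv: subtract (9/8)·f_1 from -9/4uv + 151/8u + 185/16v² + 85/8v + 735/8 → 115/8u + 185/16v² + 5v + 285/8
  leading term u: subtract (-23/48)·h_4 from 115/8u + 185/16v² + 5v + 285/8 → 325/48v² + 895/64v + 85/96
  leading term v²: subtract (325/48)·h_5 from 325/48v² + 895/64v + 85/96 → 109585/3072v + 109585/1536
  leading term v: no divisor's leading term divides it; move 109585/3072v to the remainder.
  leading term 1: no divisor's leading term divides it; move 109585/1536 to the remainder.
  remainder 109585/3072v + 109585/1536 ≠ 0; add h_6 = 109585/3072v + 109585/1536 to the basis.

The other S-polynomials (S(f_1,h_4), S(f_2,h_4), S(f_3,h_4), S(f_1,h_5), S(f_2,h_5), S(f_3,h_5), S(h_4,h_5), S(f_1,h_6), S(f_2,h_6), S(f_3,h_6), S(h_4,h_6), S(h_5,h_6)) all reduce to 0 modulo the current basis, so we have a Gröbner basis.
Inter-reduce: drop elements whose leading term is divisible by another's, tail-reduce, and make monic.
Reduced Gröbner basis: {u + 5, v + 2}.

The lex basis is triangular: the last element involves only v. Solving v + 2 = 0 gives v ∈ {-2}; substituting each value into the earlier elements determines the remaining variables.
  v = -2: the earlier basis element becomes u + 5 = 0, giving u = -5 — point (-5, -2).
Each listed point satisfies every original equation (direct substitution).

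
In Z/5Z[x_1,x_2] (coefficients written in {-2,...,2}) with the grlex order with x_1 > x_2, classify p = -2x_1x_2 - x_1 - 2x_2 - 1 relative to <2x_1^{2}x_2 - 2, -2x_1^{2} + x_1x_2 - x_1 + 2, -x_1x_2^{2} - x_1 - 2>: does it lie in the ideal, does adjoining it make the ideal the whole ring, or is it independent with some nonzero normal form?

-2x_1x_2 - x_1 - 2x_2 - 1 lies in I (it reduces to 0).

First compute the reduced Gröbner basis of I by Buchberger's algorithm.
f_1 = 2x_1^{2}x_2 - 2, LT = x_1^{2}x_2.
f_2 = -2x_1^{2} + x_1x_2 - x_1 + 2, LT = x_1^{2}.
f_3 = -x_1x_2^{2} - x_1 - 2, LT = x_1x_2^{2}.

S(f_1,f_2): lcm = x_1^{2}x_2. S = -2x_1x_2^{2} + 2x_1x_2 + x_2 - 1.
  leading term x_1x_2^{2}: subtract (2)·f_3 from -2x_1x_2^{2} + 2x_1x_2 + x_2 - 1 → 2x_1x_2 + 2x_1 + x_2 - 2
  leading term x_1x_2: no divisor's leading term divides it; move 2x_1x_2 to the remainder.
  leading term x_1: no divisor's leading term divides it; move 2x_1 to the remainder.
  leading term x_2: no divisor's leading term divides it; move x_2 to the remainder.
  leading term 1: no divisor's leading term divides it; move -2 to the remainder.
  remainder 2x_1x_2 + 2x_1 + x_2 - 2 ≠ 0; add h_4 = 2x_1x_2 + 2x_1 + x_2 - 2 to the basis.

S(f_1,f_3): lcm = x_1^{2}x_2^{2}. S = -x_1^{2} - 2x_1 - x_2.
  leading term x_1^{2}: subtract (-2)·f_2 from -x_1^{2} - 2x_1 - x_2 → 2x_1x_2 + x_1 - x_2 - 1
  leading term x_1x_2: subtract (1)·h_4 from 2x_1x_2 + x_1 - x_2 - 1 → -x_1 - 2x_2 + 1
  leading term x_1: no divisor's leading term divides it; move -x_1 to the remainder.
  leading term x_2: no divisor's leading term divides it; move -2x_2 to the remainder.
  leading term 1: no divisor's leading term divides it; move 1 to the remainder.
  remainder -x_1 - 2x_2 + 1 ≠ 0; add h_5 = -x_1 - 2x_2 + 1 to the basis.

S(f_2,f_3): lcm = x_1^{2}x_2^{2}. S = 2x_1x_2^{3} - 2x_1x_2^{2} - x_1^{2} - x_2^{2} - 2x_1.
  leading term x_1x_2^{3}: subtract (-2x_2)·f_3 from 2x_1x_2^{3} - 2x_1x_2^{2} - x_1^{2} - x_2^{2} - 2x_1 → -2x_1x_2^{2} - x_1^{2} - 2x_1x_2 - x_2^{2} - 2x_1 + x_2
  leading term x_1x_2^{2}: subtract (2)·f_3 from -2x_1x_2^{2} - x_1^{2} - 2x_1x_2 - x_2^{2} - 2x_1 + x_2 → -x_1^{2} - 2x_1x_2 - x_2^{2} + x_2 - 1
  leading term x_1^{2}: subtract (-2)·f_2 from -x_1^{2} - 2x_1x_2 - x_2^{2} + x_2 - 1 → -x_2^{2} - 2x_1 + x_2 - 2
  leading term x_2^{2}: no divisor's leading term divides it; move -x_2^{2} to the remainder.
  leading term x_1: subtract (2)·h_5 from -2x_1 + x_2 - 2 → 1
  leading term 1: no divisor's leading term divides it; move 1 to the remainder.
  remainder -x_2^{2} + 1 ≠ 0; add h_6 = -x_2^{2} + 1 to the basis.

S(f_1,h_4): lcm = x_1^{2}x_2. S = -x_1^{2} + 2x_1x_2 + x_1 - 1.
  leading term x_1^{2}: subtract (-2)·f_2 from -x_1^{2} + 2x_1x_2 + x_1 - 1 → -x_1x_2 - x_1 - 2
  leading term x_1x_2: subtract (2)·h_4 from -x_1x_2 - x_1 - 2 → -2x_2 + 2
  leading term x_2: no divisor's leading term divides it; move -2x_2 to the remainder.
  leading term 1: no divisor's leading term divides it; move 2 to the remainder.
  remainder -2x_2 + 2 ≠ 0; add h_7 = -2x_2 + 2 to the basis.

The other S-polynomials (S(f_2,h_4), S(f_3,h_4), S(f_1,h_5), S(f_2,h_5), S(f_3,h_5), S(h_4,h_5), S(f_1,h_6), S(f_2,h_6), S(f_3,h_6), S(h_4,h_6), S(h_5,h_6), S(f_1,h_7), S(f_2,h_7), S(f_3,h_7), S(h_4,h_7), S(h_5,h_7), S(h_6,h_7)) all reduce to 0 modulo the current basis, so we have a Gröbner basis.
Inter-reduce: drop elements whose leading term is divisible by another's, tail-reduce, and make monic.
Reduced Gröbner basis: {x_1 + 1, x_2 - 1}.
Label its elements g_1 = x_1 + 1, g_2 = x_2 - 1.

Reduce p = -2x_1x_2 - x_1 - 2x_2 - 1 modulo G:
  leading term x_1x_2: subtract (-2x_2)·g_1 from -2x_1x_2 - x_1 - 2x_2 - 1 → -x_1 - 1
  leading term x_1: subtract (-1)·g_1 from -x_1 - 1 → 0
  normal form = 0.
Since the normal form is 0, p ∈ I.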